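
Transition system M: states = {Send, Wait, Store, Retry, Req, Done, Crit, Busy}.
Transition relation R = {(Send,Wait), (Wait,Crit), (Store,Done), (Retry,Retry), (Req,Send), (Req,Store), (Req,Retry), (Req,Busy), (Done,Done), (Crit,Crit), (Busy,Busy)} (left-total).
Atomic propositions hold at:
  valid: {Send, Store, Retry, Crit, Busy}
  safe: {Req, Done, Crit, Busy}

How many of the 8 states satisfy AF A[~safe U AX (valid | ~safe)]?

Sat(~safe) = {Send, Wait, Store, Retry}
Sat(valid | ~safe) = {Send, Wait, Store, Retry, Crit, Busy}
Sat(AX (valid | ~safe)) = {s : every successor in {Send, Wait, Store, Retry, Crit, Busy}} = {Send, Wait, Retry, Req, Crit, Busy}
A[~safe U AX (valid | ~safe)]: least fixpoint, start Z0 = Sat(AX (valid | ~safe)) = {Send, Wait, Retry, Req, Crit, Busy}, add states in Sat(~safe) with every successor in Z. Already a fixed point.
Sat(A[~safe U AX (valid | ~safe)]) = {Send, Wait, Retry, Req, Crit, Busy}
AF A[~safe U AX (valid | ~safe)]: least fixpoint, start Z0 = {Send, Wait, Retry, Req, Crit, Busy}, add states with every successor in Z. Already a fixed point.
Sat(AF A[~safe U AX (valid | ~safe)]) = {Send, Wait, Retry, Req, Crit, Busy}
|Sat(AF A[~safe U AX (valid | ~safe)])| = |{Send, Wait, Retry, Req, Crit, Busy}| = 6.

6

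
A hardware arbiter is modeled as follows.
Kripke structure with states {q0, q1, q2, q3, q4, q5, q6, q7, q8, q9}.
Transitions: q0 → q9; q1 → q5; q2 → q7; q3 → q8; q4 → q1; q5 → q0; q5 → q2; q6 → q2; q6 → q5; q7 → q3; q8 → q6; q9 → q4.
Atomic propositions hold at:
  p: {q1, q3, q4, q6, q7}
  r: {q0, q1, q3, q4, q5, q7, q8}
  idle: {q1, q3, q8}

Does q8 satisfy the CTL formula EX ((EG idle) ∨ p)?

EG idle: greatest fixpoint, start Z0 = {q1, q3, q8}, keep only states in Sat with some successor in Z. Z1 = {q3}; Z2 = ∅; fixed.
Sat(EG idle) = ∅
Sat((EG idle) ∨ p) = {q1, q3, q4, q6, q7}
Sat(EX ((EG idle) ∨ p)) = {s : some successor in {q1, q3, q4, q6, q7}} = {q2, q4, q7, q8, q9}
q8 ∈ Sat(EX ((EG idle) ∨ p)) = {q2, q4, q7, q8, q9}, so the formula holds at q8.

Yes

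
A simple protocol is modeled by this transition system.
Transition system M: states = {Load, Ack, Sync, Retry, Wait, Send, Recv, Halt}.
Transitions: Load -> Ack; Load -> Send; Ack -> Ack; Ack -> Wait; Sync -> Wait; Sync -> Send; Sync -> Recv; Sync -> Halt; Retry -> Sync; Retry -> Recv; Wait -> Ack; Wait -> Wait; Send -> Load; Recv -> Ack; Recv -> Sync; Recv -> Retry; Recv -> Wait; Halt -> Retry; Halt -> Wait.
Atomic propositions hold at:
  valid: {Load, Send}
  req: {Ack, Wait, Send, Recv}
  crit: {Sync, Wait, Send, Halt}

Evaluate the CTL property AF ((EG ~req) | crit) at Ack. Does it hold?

Sat(~req) = {Load, Sync, Retry, Halt}
EG ~req: greatest fixpoint, start Z0 = {Load, Sync, Retry, Halt}, keep only states in Sat with some successor in Z. Z1 = {Sync, Retry, Halt}; fixed.
Sat(EG ~req) = {Sync, Retry, Halt}
Sat((EG ~req) | crit) = {Sync, Retry, Wait, Send, Halt}
AF ((EG ~req) | crit): least fixpoint, start Z0 = {Sync, Retry, Wait, Send, Halt}, add states with every successor in Z. Already a fixed point.
Sat(AF ((EG ~req) | crit)) = {Sync, Retry, Wait, Send, Halt}
Ack ∉ Sat(AF ((EG ~req) | crit)) = {Sync, Retry, Wait, Send, Halt}, so the formula does not hold at Ack.

No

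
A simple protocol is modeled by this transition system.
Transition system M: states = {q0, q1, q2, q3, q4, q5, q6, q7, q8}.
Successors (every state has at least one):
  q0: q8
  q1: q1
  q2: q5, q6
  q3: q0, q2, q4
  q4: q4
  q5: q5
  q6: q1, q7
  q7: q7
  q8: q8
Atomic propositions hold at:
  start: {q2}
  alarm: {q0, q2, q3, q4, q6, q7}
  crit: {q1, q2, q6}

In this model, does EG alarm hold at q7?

Yes

EG alarm: greatest fixpoint, start Z0 = {q0, q2, q3, q4, q6, q7}, keep only states in Sat with some successor in Z. Z1 = {q2, q3, q4, q6, q7}; fixed.
Sat(EG alarm) = {q2, q3, q4, q6, q7}
q7 ∈ Sat(EG alarm) = {q2, q3, q4, q6, q7}, so the formula holds at q7.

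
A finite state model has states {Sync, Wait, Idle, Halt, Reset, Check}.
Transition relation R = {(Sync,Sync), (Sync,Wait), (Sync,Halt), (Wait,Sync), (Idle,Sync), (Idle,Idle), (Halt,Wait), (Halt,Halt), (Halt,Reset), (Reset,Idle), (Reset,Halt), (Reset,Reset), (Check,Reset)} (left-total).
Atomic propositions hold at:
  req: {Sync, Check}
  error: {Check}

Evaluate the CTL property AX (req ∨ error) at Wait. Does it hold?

Sat(req ∨ error) = {Sync, Check}
Sat(AX (req ∨ error)) = {s : every successor in {Sync, Check}} = {Wait}
Wait ∈ Sat(AX (req ∨ error)) = {Wait}, so the formula holds at Wait.

Yes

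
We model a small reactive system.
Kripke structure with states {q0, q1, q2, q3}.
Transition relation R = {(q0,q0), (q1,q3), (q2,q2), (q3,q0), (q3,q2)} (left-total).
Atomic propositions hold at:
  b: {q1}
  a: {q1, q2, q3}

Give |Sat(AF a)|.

3

AF a: least fixpoint, start Z0 = {q1, q2, q3}, add states with every successor in Z. Already a fixed point.
Sat(AF a) = {q1, q2, q3}
|Sat(AF a)| = |{q1, q2, q3}| = 3.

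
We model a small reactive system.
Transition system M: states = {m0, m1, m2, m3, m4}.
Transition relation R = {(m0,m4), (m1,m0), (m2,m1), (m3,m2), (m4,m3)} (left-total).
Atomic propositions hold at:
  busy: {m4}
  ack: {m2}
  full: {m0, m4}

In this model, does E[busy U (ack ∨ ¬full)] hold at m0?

Sat(¬full) = {m1, m2, m3}
Sat(ack ∨ ¬full) = {m1, m2, m3}
E[busy U (ack ∨ ¬full)]: least fixpoint, start Z0 = Sat((ack ∨ ¬full)) = {m1, m2, m3}, add states in Sat(busy) with some successor in Z. Z1 = {m1, m2, m3, m4}; fixed.
Sat(E[busy U (ack ∨ ¬full)]) = {m1, m2, m3, m4}
m0 ∉ Sat(E[busy U (ack ∨ ¬full)]) = {m1, m2, m3, m4}, so the formula does not hold at m0.

No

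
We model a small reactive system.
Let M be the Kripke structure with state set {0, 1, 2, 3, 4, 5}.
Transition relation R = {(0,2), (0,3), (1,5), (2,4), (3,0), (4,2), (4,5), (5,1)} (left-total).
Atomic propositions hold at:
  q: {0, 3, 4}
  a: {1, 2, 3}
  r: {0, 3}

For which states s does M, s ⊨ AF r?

AF r: least fixpoint, start Z0 = {0, 3}, add states with every successor in Z. Already a fixed point.
Sat(AF r) = {0, 3}

{0, 3}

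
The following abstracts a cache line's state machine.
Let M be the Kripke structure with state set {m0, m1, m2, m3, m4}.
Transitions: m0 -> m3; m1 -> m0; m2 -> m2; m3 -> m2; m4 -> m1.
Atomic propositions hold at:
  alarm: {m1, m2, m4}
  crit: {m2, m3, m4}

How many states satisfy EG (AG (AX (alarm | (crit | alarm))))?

3

Sat(crit | alarm) = {m1, m2, m3, m4}
Sat(alarm | (crit | alarm)) = {m1, m2, m3, m4}
Sat(AX (alarm | (crit | alarm))) = {s : every successor in {m1, m2, m3, m4}} = {m0, m2, m3, m4}
AG (AX (alarm | (crit | alarm))): greatest fixpoint, start Z0 = {m0, m2, m3, m4}, keep only states in Sat with every successor in Z. Z1 = {m0, m2, m3}; fixed.
Sat(AG (AX (alarm | (crit | alarm)))) = {m0, m2, m3}
EG (AG (AX (alarm | (crit | alarm)))): greatest fixpoint, start Z0 = {m0, m2, m3}, keep only states in Sat with some successor in Z. Already a fixed point.
Sat(EG (AG (AX (alarm | (crit | alarm))))) = {m0, m2, m3}
|Sat(EG (AG (AX (alarm | (crit | alarm)))))| = |{m0, m2, m3}| = 3.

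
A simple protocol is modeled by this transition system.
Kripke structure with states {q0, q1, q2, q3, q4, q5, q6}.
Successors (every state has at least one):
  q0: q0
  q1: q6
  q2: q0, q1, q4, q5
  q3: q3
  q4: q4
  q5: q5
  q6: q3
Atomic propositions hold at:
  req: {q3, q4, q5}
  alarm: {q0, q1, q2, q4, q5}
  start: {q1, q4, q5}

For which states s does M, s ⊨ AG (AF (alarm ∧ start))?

Sat(alarm ∧ start) = {q1, q4, q5}
AF (alarm ∧ start): least fixpoint, start Z0 = {q1, q4, q5}, add states with every successor in Z. Already a fixed point.
Sat(AF (alarm ∧ start)) = {q1, q4, q5}
AG (AF (alarm ∧ start)): greatest fixpoint, start Z0 = {q1, q4, q5}, keep only states in Sat with every successor in Z. Z1 = {q4, q5}; fixed.
Sat(AG (AF (alarm ∧ start))) = {q4, q5}

{q4, q5}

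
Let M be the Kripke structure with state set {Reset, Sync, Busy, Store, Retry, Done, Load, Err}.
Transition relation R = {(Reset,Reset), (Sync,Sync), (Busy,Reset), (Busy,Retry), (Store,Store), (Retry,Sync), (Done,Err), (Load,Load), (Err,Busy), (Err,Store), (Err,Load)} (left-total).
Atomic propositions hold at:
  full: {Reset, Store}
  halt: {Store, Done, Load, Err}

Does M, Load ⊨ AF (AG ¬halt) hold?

No

Sat(¬halt) = {Reset, Sync, Busy, Retry}
AG ¬halt: greatest fixpoint, start Z0 = {Reset, Sync, Busy, Retry}, keep only states in Sat with every successor in Z. Already a fixed point.
Sat(AG ¬halt) = {Reset, Sync, Busy, Retry}
AF (AG ¬halt): least fixpoint, start Z0 = {Reset, Sync, Busy, Retry}, add states with every successor in Z. Already a fixed point.
Sat(AF (AG ¬halt)) = {Reset, Sync, Busy, Retry}
Load ∉ Sat(AF (AG ¬halt)) = {Reset, Sync, Busy, Retry}, so the formula does not hold at Load.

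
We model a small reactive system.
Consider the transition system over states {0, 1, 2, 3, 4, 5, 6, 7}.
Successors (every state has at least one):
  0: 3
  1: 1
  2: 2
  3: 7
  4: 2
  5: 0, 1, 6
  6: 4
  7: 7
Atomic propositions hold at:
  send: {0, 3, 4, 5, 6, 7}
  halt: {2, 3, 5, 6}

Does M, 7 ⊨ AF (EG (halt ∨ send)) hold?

Yes

Sat(halt ∨ send) = {0, 2, 3, 4, 5, 6, 7}
EG (halt ∨ send): greatest fixpoint, start Z0 = {0, 2, 3, 4, 5, 6, 7}, keep only states in Sat with some successor in Z. Already a fixed point.
Sat(EG (halt ∨ send)) = {0, 2, 3, 4, 5, 6, 7}
AF (EG (halt ∨ send)): least fixpoint, start Z0 = {0, 2, 3, 4, 5, 6, 7}, add states with every successor in Z. Already a fixed point.
Sat(AF (EG (halt ∨ send))) = {0, 2, 3, 4, 5, 6, 7}
7 ∈ Sat(AF (EG (halt ∨ send))) = {0, 2, 3, 4, 5, 6, 7}, so the formula holds at 7.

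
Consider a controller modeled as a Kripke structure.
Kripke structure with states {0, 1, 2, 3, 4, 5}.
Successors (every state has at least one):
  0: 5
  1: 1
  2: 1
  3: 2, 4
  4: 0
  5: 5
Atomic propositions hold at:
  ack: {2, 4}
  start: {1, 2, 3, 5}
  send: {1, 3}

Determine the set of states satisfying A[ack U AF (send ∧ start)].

Sat(send ∧ start) = {1, 3}
AF (send ∧ start): least fixpoint, start Z0 = {1, 3}, add states with every successor in Z. Z1 = {1, 2, 3}; fixed.
Sat(AF (send ∧ start)) = {1, 2, 3}
A[ack U AF (send ∧ start)]: least fixpoint, start Z0 = Sat(AF (send ∧ start)) = {1, 2, 3}, add states in Sat(ack) with every successor in Z. Already a fixed point.
Sat(A[ack U AF (send ∧ start)]) = {1, 2, 3}

{1, 2, 3}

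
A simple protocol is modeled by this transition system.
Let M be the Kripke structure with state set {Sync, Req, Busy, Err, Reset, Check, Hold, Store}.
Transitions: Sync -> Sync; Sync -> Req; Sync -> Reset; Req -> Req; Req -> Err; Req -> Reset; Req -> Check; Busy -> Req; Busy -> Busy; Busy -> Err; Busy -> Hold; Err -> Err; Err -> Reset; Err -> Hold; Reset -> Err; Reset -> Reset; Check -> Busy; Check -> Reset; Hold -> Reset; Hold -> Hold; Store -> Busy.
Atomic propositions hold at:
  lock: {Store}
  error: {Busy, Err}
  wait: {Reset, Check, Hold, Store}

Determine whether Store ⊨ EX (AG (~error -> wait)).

No

Sat(~error) = {Sync, Req, Reset, Check, Hold, Store}
Sat(~error -> wait) = {Busy, Err, Reset, Check, Hold, Store}
AG (~error -> wait): greatest fixpoint, start Z0 = {Busy, Err, Reset, Check, Hold, Store}, keep only states in Sat with every successor in Z. Z1 = {Err, Reset, Check, Hold, Store}; Z2 = {Err, Reset, Hold}; fixed.
Sat(AG (~error -> wait)) = {Err, Reset, Hold}
Sat(EX (AG (~error -> wait))) = {s : some successor in {Err, Reset, Hold}} = {Sync, Req, Busy, Err, Reset, Check, Hold}
Store ∉ Sat(EX (AG (~error -> wait))) = {Sync, Req, Busy, Err, Reset, Check, Hold}, so the formula does not hold at Store.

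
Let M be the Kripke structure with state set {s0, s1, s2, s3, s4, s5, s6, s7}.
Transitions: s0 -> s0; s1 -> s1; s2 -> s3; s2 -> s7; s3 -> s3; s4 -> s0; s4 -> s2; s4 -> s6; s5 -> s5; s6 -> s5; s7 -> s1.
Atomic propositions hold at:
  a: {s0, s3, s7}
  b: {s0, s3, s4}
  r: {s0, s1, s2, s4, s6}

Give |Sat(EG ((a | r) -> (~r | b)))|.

4

Sat(a | r) = {s0, s1, s2, s3, s4, s6, s7}
Sat(~r) = {s3, s5, s7}
Sat(~r | b) = {s0, s3, s4, s5, s7}
Sat((a | r) -> (~r | b)) = {s0, s3, s4, s5, s7}
EG ((a | r) -> (~r | b)): greatest fixpoint, start Z0 = {s0, s3, s4, s5, s7}, keep only states in Sat with some successor in Z. Z1 = {s0, s3, s4, s5}; fixed.
Sat(EG ((a | r) -> (~r | b))) = {s0, s3, s4, s5}
|Sat(EG ((a | r) -> (~r | b)))| = |{s0, s3, s4, s5}| = 4.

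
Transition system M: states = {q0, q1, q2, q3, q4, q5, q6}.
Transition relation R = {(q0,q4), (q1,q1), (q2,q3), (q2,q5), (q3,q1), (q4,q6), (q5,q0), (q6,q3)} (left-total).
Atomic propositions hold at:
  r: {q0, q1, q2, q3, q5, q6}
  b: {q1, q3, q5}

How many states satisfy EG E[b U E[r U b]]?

E[r U b]: least fixpoint, start Z0 = Sat(b) = {q1, q3, q5}, add states in Sat(r) with some successor in Z. Z1 = {q1, q2, q3, q5, q6}; fixed.
Sat(E[r U b]) = {q1, q2, q3, q5, q6}
E[b U E[r U b]]: least fixpoint, start Z0 = Sat(E[r U b]) = {q1, q2, q3, q5, q6}, add states in Sat(b) with some successor in Z. Already a fixed point.
Sat(E[b U E[r U b]]) = {q1, q2, q3, q5, q6}
EG E[b U E[r U b]]: greatest fixpoint, start Z0 = {q1, q2, q3, q5, q6}, keep only states in Sat with some successor in Z. Z1 = {q1, q2, q3, q6}; fixed.
Sat(EG E[b U E[r U b]]) = {q1, q2, q3, q6}
|Sat(EG E[b U E[r U b]])| = |{q1, q2, q3, q6}| = 4.

4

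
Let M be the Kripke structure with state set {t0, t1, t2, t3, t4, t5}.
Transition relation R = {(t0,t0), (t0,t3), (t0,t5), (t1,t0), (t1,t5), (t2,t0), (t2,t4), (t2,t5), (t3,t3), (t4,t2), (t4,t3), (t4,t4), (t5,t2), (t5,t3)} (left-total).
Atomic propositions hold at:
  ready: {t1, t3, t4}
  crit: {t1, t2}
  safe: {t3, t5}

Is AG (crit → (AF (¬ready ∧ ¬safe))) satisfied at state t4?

Sat(¬ready) = {t0, t2, t5}
Sat(¬safe) = {t0, t1, t2, t4}
Sat(¬ready ∧ ¬safe) = {t0, t2}
AF (¬ready ∧ ¬safe): least fixpoint, start Z0 = {t0, t2}, add states with every successor in Z. Already a fixed point.
Sat(AF (¬ready ∧ ¬safe)) = {t0, t2}
Sat(crit → (AF (¬ready ∧ ¬safe))) = {t0, t2, t3, t4, t5}
AG (crit → (AF (¬ready ∧ ¬safe))): greatest fixpoint, start Z0 = {t0, t2, t3, t4, t5}, keep only states in Sat with every successor in Z. Already a fixed point.
Sat(AG (crit → (AF (¬ready ∧ ¬safe)))) = {t0, t2, t3, t4, t5}
t4 ∈ Sat(AG (crit → (AF (¬ready ∧ ¬safe)))) = {t0, t2, t3, t4, t5}, so the formula holds at t4.

Yes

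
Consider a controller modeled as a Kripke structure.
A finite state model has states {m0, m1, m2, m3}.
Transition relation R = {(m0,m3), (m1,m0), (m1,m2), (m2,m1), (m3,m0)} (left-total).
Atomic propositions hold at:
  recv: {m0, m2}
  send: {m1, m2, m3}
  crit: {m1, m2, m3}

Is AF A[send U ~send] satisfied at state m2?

Sat(~send) = {m0}
A[send U ~send]: least fixpoint, start Z0 = Sat(~send) = {m0}, add states in Sat(send) with every successor in Z. Z1 = {m0, m3}; fixed.
Sat(A[send U ~send]) = {m0, m3}
AF A[send U ~send]: least fixpoint, start Z0 = {m0, m3}, add states with every successor in Z. Already a fixed point.
Sat(AF A[send U ~send]) = {m0, m3}
m2 ∉ Sat(AF A[send U ~send]) = {m0, m3}, so the formula does not hold at m2.

No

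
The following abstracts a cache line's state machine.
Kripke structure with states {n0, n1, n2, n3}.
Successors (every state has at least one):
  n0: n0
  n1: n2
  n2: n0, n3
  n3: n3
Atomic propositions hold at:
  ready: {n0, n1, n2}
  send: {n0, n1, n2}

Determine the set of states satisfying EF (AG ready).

AG ready: greatest fixpoint, start Z0 = {n0, n1, n2}, keep only states in Sat with every successor in Z. Z1 = {n0, n1}; Z2 = {n0}; fixed.
Sat(AG ready) = {n0}
EF (AG ready): least fixpoint, start Z0 = {n0}, add states with some successor in Z. Z1 = {n0, n2}; Z2 = {n0, n1, n2}; fixed.
Sat(EF (AG ready)) = {n0, n1, n2}

{n0, n1, n2}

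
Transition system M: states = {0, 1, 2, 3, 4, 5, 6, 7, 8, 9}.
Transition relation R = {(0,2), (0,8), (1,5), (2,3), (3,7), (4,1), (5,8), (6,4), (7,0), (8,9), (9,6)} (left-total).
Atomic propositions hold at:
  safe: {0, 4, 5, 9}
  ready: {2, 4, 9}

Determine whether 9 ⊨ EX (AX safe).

Yes

Sat(AX safe) = {s : every successor in {0, 4, 5, 9}} = {1, 6, 7, 8}
Sat(EX (AX safe)) = {s : some successor in {1, 6, 7, 8}} = {0, 3, 4, 5, 9}
9 ∈ Sat(EX (AX safe)) = {0, 3, 4, 5, 9}, so the formula holds at 9.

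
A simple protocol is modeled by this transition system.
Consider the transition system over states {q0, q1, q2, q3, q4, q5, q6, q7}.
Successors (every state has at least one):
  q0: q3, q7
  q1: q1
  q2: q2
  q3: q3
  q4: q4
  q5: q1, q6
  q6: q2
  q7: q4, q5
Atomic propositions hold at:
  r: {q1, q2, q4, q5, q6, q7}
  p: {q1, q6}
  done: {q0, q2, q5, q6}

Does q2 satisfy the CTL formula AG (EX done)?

Sat(EX done) = {s : some successor in {q0, q2, q5, q6}} = {q2, q5, q6, q7}
AG (EX done): greatest fixpoint, start Z0 = {q2, q5, q6, q7}, keep only states in Sat with every successor in Z. Z1 = {q2, q6}; fixed.
Sat(AG (EX done)) = {q2, q6}
q2 ∈ Sat(AG (EX done)) = {q2, q6}, so the formula holds at q2.

Yes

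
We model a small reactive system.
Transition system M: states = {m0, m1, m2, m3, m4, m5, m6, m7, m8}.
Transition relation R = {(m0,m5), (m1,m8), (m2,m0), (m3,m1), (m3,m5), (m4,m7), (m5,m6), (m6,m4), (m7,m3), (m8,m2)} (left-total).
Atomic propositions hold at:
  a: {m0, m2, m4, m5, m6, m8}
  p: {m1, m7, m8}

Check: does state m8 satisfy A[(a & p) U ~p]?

Sat(a & p) = {m8}
Sat(~p) = {m0, m2, m3, m4, m5, m6}
A[(a & p) U ~p]: least fixpoint, start Z0 = Sat(~p) = {m0, m2, m3, m4, m5, m6}, add states in Sat(a & p) with every successor in Z. Z1 = {m0, m2, m3, m4, m5, m6, m8}; fixed.
Sat(A[(a & p) U ~p]) = {m0, m2, m3, m4, m5, m6, m8}
m8 ∈ Sat(A[(a & p) U ~p]) = {m0, m2, m3, m4, m5, m6, m8}, so the formula holds at m8.

Yes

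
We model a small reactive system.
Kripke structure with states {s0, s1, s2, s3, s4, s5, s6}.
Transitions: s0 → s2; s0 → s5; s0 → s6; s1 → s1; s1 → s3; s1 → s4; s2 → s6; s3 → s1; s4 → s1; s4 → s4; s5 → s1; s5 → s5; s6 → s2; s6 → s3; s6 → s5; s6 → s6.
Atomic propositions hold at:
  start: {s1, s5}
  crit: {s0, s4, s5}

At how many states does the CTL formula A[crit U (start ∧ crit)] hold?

1

Sat(start ∧ crit) = {s5}
A[crit U (start ∧ crit)]: least fixpoint, start Z0 = Sat((start ∧ crit)) = {s5}, add states in Sat(crit) with every successor in Z. Already a fixed point.
Sat(A[crit U (start ∧ crit)]) = {s5}
|Sat(A[crit U (start ∧ crit)])| = |{s5}| = 1.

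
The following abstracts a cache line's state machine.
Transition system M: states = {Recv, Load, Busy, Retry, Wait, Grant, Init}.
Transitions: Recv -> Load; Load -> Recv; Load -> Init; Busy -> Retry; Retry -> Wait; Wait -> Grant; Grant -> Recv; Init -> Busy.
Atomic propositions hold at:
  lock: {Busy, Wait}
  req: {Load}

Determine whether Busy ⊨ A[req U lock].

Yes

A[req U lock]: least fixpoint, start Z0 = Sat(lock) = {Busy, Wait}, add states in Sat(req) with every successor in Z. Already a fixed point.
Sat(A[req U lock]) = {Busy, Wait}
Busy ∈ Sat(A[req U lock]) = {Busy, Wait}, so the formula holds at Busy.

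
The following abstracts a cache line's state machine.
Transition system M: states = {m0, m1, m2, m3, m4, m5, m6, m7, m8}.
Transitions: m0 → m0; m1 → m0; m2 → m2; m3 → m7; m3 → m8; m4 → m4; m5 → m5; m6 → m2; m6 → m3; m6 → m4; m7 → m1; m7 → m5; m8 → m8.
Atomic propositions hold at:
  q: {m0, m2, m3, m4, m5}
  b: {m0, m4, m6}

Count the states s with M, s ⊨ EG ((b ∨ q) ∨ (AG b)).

5

Sat(b ∨ q) = {m0, m2, m3, m4, m5, m6}
AG b: greatest fixpoint, start Z0 = {m0, m4, m6}, keep only states in Sat with every successor in Z. Z1 = {m0, m4}; fixed.
Sat(AG b) = {m0, m4}
Sat((b ∨ q) ∨ (AG b)) = {m0, m2, m3, m4, m5, m6}
EG ((b ∨ q) ∨ (AG b)): greatest fixpoint, start Z0 = {m0, m2, m3, m4, m5, m6}, keep only states in Sat with some successor in Z. Z1 = {m0, m2, m4, m5, m6}; fixed.
Sat(EG ((b ∨ q) ∨ (AG b))) = {m0, m2, m4, m5, m6}
|Sat(EG ((b ∨ q) ∨ (AG b)))| = |{m0, m2, m4, m5, m6}| = 5.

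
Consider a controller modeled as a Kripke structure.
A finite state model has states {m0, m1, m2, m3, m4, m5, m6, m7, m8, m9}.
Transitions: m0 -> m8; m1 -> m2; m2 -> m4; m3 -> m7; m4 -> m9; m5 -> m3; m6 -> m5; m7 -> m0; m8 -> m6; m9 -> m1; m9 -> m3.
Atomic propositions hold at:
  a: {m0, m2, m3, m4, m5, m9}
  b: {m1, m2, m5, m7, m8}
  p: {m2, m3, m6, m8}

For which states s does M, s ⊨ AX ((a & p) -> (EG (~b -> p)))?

{m0, m2, m3, m4, m6, m7, m8}

Sat(a & p) = {m2, m3}
Sat(~b) = {m0, m3, m4, m6, m9}
Sat(~b -> p) = {m1, m2, m3, m5, m6, m7, m8}
EG (~b -> p): greatest fixpoint, start Z0 = {m1, m2, m3, m5, m6, m7, m8}, keep only states in Sat with some successor in Z. Z1 = {m1, m3, m5, m6, m8}; Z2 = {m5, m6, m8}; Z3 = {m6, m8}; Z4 = {m8}; Z5 = ∅; fixed.
Sat(EG (~b -> p)) = ∅
Sat((a & p) -> (EG (~b -> p))) = {m0, m1, m4, m5, m6, m7, m8, m9}
Sat(AX ((a & p) -> (EG (~b -> p)))) = {s : every successor in {m0, m1, m4, m5, m6, m7, m8, m9}} = {m0, m2, m3, m4, m6, m7, m8}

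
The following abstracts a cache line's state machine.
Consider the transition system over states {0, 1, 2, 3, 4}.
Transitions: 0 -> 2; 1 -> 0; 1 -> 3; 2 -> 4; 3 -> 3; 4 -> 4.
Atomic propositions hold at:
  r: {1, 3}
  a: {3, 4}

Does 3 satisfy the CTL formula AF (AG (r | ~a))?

Yes

Sat(~a) = {0, 1, 2}
Sat(r | ~a) = {0, 1, 2, 3}
AG (r | ~a): greatest fixpoint, start Z0 = {0, 1, 2, 3}, keep only states in Sat with every successor in Z. Z1 = {0, 1, 3}; Z2 = {1, 3}; Z3 = {3}; fixed.
Sat(AG (r | ~a)) = {3}
AF (AG (r | ~a)): least fixpoint, start Z0 = {3}, add states with every successor in Z. Already a fixed point.
Sat(AF (AG (r | ~a))) = {3}
3 ∈ Sat(AF (AG (r | ~a))) = {3}, so the formula holds at 3.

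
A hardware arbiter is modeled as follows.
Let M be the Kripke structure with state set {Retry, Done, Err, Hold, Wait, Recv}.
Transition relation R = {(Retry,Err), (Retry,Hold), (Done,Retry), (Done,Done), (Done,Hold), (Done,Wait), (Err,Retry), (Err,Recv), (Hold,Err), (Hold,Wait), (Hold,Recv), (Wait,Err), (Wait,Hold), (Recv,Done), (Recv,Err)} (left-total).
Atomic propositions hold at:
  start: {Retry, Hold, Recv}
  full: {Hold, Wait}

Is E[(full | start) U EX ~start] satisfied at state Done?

Yes

Sat(full | start) = {Retry, Hold, Wait, Recv}
Sat(~start) = {Done, Err, Wait}
Sat(EX ~start) = {s : some successor in {Done, Err, Wait}} = {Retry, Done, Hold, Wait, Recv}
E[(full | start) U EX ~start]: least fixpoint, start Z0 = Sat(EX ~start) = {Retry, Done, Hold, Wait, Recv}, add states in Sat(full | start) with some successor in Z. Already a fixed point.
Sat(E[(full | start) U EX ~start]) = {Retry, Done, Hold, Wait, Recv}
Done ∈ Sat(E[(full | start) U EX ~start]) = {Retry, Done, Hold, Wait, Recv}, so the formula holds at Done.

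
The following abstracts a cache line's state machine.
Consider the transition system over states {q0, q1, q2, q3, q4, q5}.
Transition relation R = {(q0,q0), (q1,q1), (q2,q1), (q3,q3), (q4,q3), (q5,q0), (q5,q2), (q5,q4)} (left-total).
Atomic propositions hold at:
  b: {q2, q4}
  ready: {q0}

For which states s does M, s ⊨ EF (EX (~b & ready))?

{q0, q5}

Sat(~b) = {q0, q1, q3, q5}
Sat(~b & ready) = {q0}
Sat(EX (~b & ready)) = {s : some successor in {q0}} = {q0, q5}
EF (EX (~b & ready)): least fixpoint, start Z0 = {q0, q5}, add states with some successor in Z. Already a fixed point.
Sat(EF (EX (~b & ready))) = {q0, q5}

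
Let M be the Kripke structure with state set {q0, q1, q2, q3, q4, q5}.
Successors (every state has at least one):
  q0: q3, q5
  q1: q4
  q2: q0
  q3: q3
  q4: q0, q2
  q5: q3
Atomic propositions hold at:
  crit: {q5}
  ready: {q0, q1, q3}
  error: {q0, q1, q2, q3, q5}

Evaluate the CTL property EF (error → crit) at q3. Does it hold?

No

Sat(error → crit) = {q4, q5}
EF (error → crit): least fixpoint, start Z0 = {q4, q5}, add states with some successor in Z. Z1 = {q0, q1, q4, q5}; Z2 = {q0, q1, q2, q4, q5}; fixed.
Sat(EF (error → crit)) = {q0, q1, q2, q4, q5}
q3 ∉ Sat(EF (error → crit)) = {q0, q1, q2, q4, q5}, so the formula does not hold at q3.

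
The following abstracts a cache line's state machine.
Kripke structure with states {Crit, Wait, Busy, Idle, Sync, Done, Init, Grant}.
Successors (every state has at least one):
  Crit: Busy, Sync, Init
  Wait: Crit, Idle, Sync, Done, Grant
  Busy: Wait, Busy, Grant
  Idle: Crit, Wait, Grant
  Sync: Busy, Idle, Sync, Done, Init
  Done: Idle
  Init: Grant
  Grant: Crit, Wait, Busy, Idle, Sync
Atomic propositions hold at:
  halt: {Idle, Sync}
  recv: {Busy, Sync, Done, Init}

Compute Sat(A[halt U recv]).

{Busy, Sync, Done, Init}

A[halt U recv]: least fixpoint, start Z0 = Sat(recv) = {Busy, Sync, Done, Init}, add states in Sat(halt) with every successor in Z. Already a fixed point.
Sat(A[halt U recv]) = {Busy, Sync, Done, Init}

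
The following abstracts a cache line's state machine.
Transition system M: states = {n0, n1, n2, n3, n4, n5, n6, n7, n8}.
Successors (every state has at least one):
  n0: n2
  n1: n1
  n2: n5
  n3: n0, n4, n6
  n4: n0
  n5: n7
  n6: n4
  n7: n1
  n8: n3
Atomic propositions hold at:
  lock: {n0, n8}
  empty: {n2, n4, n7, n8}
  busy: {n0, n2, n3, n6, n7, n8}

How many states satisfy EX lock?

Sat(EX lock) = {s : some successor in {n0, n8}} = {n3, n4}
|Sat(EX lock)| = |{n3, n4}| = 2.

2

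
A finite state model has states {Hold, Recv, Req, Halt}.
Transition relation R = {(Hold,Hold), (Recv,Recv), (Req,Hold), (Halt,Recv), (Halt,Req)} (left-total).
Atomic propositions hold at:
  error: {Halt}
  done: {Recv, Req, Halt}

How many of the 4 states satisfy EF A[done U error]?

1

A[done U error]: least fixpoint, start Z0 = Sat(error) = {Halt}, add states in Sat(done) with every successor in Z. Already a fixed point.
Sat(A[done U error]) = {Halt}
EF A[done U error]: least fixpoint, start Z0 = {Halt}, add states with some successor in Z. Already a fixed point.
Sat(EF A[done U error]) = {Halt}
|Sat(EF A[done U error])| = |{Halt}| = 1.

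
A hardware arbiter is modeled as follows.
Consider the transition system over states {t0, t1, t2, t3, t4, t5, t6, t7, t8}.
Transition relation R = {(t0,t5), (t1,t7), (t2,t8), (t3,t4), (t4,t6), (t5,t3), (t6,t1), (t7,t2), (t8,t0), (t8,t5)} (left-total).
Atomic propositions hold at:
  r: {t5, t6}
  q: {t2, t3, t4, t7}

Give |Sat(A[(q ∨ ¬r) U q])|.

Sat(¬r) = {t0, t1, t2, t3, t4, t7, t8}
Sat(q ∨ ¬r) = {t0, t1, t2, t3, t4, t7, t8}
A[(q ∨ ¬r) U q]: least fixpoint, start Z0 = Sat(q) = {t2, t3, t4, t7}, add states in Sat(q ∨ ¬r) with every successor in Z. Z1 = {t1, t2, t3, t4, t7}; fixed.
Sat(A[(q ∨ ¬r) U q]) = {t1, t2, t3, t4, t7}
|Sat(A[(q ∨ ¬r) U q])| = |{t1, t2, t3, t4, t7}| = 5.

5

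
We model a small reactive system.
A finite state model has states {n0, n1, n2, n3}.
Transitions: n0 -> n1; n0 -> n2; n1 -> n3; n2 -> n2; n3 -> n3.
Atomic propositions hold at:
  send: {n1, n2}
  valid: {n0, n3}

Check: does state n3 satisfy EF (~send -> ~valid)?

Sat(~send) = {n0, n3}
Sat(~valid) = {n1, n2}
Sat(~send -> ~valid) = {n1, n2}
EF (~send -> ~valid): least fixpoint, start Z0 = {n1, n2}, add states with some successor in Z. Z1 = {n0, n1, n2}; fixed.
Sat(EF (~send -> ~valid)) = {n0, n1, n2}
n3 ∉ Sat(EF (~send -> ~valid)) = {n0, n1, n2}, so the formula does not hold at n3.

No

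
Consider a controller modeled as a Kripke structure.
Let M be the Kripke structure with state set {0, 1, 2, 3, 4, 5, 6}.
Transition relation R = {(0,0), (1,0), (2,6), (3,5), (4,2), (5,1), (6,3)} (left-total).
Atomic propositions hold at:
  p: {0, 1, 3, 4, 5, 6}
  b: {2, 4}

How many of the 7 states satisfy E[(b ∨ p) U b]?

2

Sat(b ∨ p) = {0, 1, 2, 3, 4, 5, 6}
E[(b ∨ p) U b]: least fixpoint, start Z0 = Sat(b) = {2, 4}, add states in Sat(b ∨ p) with some successor in Z. Already a fixed point.
Sat(E[(b ∨ p) U b]) = {2, 4}
|Sat(E[(b ∨ p) U b])| = |{2, 4}| = 2.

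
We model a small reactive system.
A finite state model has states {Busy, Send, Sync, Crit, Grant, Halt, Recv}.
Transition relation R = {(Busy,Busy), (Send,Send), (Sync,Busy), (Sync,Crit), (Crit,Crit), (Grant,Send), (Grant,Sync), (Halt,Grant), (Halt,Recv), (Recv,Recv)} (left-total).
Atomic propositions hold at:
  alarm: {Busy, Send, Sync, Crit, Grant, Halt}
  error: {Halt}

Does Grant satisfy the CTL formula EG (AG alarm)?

Yes

AG alarm: greatest fixpoint, start Z0 = {Busy, Send, Sync, Crit, Grant, Halt}, keep only states in Sat with every successor in Z. Z1 = {Busy, Send, Sync, Crit, Grant}; fixed.
Sat(AG alarm) = {Busy, Send, Sync, Crit, Grant}
EG (AG alarm): greatest fixpoint, start Z0 = {Busy, Send, Sync, Crit, Grant}, keep only states in Sat with some successor in Z. Already a fixed point.
Sat(EG (AG alarm)) = {Busy, Send, Sync, Crit, Grant}
Grant ∈ Sat(EG (AG alarm)) = {Busy, Send, Sync, Crit, Grant}, so the formula holds at Grant.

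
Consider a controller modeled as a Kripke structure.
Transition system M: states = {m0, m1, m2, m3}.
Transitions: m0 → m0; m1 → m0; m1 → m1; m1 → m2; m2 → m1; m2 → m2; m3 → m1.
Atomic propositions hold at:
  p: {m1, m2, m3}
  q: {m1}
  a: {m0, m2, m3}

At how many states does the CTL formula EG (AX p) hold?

Sat(AX p) = {s : every successor in {m1, m2, m3}} = {m2, m3}
EG (AX p): greatest fixpoint, start Z0 = {m2, m3}, keep only states in Sat with some successor in Z. Z1 = {m2}; fixed.
Sat(EG (AX p)) = {m2}
|Sat(EG (AX p))| = |{m2}| = 1.

1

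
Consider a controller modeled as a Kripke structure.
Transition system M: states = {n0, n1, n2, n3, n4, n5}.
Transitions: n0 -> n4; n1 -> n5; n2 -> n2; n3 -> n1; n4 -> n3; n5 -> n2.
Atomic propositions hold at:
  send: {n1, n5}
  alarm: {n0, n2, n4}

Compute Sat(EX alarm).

Sat(EX alarm) = {s : some successor in {n0, n2, n4}} = {n0, n2, n5}

{n0, n2, n5}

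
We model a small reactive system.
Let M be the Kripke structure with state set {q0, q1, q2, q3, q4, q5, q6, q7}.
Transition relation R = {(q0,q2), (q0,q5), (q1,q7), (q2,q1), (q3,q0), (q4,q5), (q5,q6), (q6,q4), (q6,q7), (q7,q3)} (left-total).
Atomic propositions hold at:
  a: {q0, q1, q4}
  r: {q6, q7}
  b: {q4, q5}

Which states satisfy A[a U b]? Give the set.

{q4, q5}

A[a U b]: least fixpoint, start Z0 = Sat(b) = {q4, q5}, add states in Sat(a) with every successor in Z. Already a fixed point.
Sat(A[a U b]) = {q4, q5}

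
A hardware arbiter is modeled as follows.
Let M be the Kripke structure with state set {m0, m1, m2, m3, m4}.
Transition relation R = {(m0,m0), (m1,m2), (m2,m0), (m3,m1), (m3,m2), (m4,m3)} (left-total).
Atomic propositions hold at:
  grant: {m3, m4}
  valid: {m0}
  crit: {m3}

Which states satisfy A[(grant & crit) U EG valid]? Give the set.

Sat(grant & crit) = {m3}
EG valid: greatest fixpoint, start Z0 = {m0}, keep only states in Sat with some successor in Z. Already a fixed point.
Sat(EG valid) = {m0}
A[(grant & crit) U EG valid]: least fixpoint, start Z0 = Sat(EG valid) = {m0}, add states in Sat(grant & crit) with every successor in Z. Already a fixed point.
Sat(A[(grant & crit) U EG valid]) = {m0}

{m0}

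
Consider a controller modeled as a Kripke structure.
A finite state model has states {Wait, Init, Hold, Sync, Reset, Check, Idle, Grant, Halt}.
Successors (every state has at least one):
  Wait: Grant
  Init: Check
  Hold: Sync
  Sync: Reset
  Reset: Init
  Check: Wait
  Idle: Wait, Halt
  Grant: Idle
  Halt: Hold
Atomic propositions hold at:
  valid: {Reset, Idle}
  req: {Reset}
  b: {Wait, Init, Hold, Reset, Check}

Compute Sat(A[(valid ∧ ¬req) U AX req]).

Sat(¬req) = {Wait, Init, Hold, Sync, Check, Idle, Grant, Halt}
Sat(valid ∧ ¬req) = {Idle}
Sat(AX req) = {s : every successor in {Reset}} = {Sync}
A[(valid ∧ ¬req) U AX req]: least fixpoint, start Z0 = Sat(AX req) = {Sync}, add states in Sat(valid ∧ ¬req) with every successor in Z. Already a fixed point.
Sat(A[(valid ∧ ¬req) U AX req]) = {Sync}

{Sync}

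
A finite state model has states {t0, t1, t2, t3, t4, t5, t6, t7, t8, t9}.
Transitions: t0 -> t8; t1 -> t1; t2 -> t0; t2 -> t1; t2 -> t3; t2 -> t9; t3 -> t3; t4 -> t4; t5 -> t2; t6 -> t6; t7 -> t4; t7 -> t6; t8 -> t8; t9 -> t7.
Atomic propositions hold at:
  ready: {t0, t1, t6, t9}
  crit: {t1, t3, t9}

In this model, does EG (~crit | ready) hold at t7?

Sat(~crit) = {t0, t2, t4, t5, t6, t7, t8}
Sat(~crit | ready) = {t0, t1, t2, t4, t5, t6, t7, t8, t9}
EG (~crit | ready): greatest fixpoint, start Z0 = {t0, t1, t2, t4, t5, t6, t7, t8, t9}, keep only states in Sat with some successor in Z. Already a fixed point.
Sat(EG (~crit | ready)) = {t0, t1, t2, t4, t5, t6, t7, t8, t9}
t7 ∈ Sat(EG (~crit | ready)) = {t0, t1, t2, t4, t5, t6, t7, t8, t9}, so the formula holds at t7.

Yes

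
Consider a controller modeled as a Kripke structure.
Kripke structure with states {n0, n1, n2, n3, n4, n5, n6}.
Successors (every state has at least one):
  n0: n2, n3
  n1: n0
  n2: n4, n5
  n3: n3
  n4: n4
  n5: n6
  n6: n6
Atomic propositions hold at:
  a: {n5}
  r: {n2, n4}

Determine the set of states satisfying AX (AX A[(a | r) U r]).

{n4}

Sat(a | r) = {n2, n4, n5}
A[(a | r) U r]: least fixpoint, start Z0 = Sat(r) = {n2, n4}, add states in Sat(a | r) with every successor in Z. Already a fixed point.
Sat(A[(a | r) U r]) = {n2, n4}
Sat(AX A[(a | r) U r]) = {s : every successor in {n2, n4}} = {n4}
Sat(AX (AX A[(a | r) U r])) = {s : every successor in {n4}} = {n4}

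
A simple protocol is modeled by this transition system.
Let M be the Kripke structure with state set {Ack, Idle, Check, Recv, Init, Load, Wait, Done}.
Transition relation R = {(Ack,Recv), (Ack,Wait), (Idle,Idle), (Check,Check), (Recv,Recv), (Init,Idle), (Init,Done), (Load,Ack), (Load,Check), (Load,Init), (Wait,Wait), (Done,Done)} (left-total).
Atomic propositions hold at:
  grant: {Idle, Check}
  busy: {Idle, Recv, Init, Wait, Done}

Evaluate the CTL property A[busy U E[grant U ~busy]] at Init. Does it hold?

Sat(~busy) = {Ack, Check, Load}
E[grant U ~busy]: least fixpoint, start Z0 = Sat(~busy) = {Ack, Check, Load}, add states in Sat(grant) with some successor in Z. Already a fixed point.
Sat(E[grant U ~busy]) = {Ack, Check, Load}
A[busy U E[grant U ~busy]]: least fixpoint, start Z0 = Sat(E[grant U ~busy]) = {Ack, Check, Load}, add states in Sat(busy) with every successor in Z. Already a fixed point.
Sat(A[busy U E[grant U ~busy]]) = {Ack, Check, Load}
Init ∉ Sat(A[busy U E[grant U ~busy]]) = {Ack, Check, Load}, so the formula does not hold at Init.

No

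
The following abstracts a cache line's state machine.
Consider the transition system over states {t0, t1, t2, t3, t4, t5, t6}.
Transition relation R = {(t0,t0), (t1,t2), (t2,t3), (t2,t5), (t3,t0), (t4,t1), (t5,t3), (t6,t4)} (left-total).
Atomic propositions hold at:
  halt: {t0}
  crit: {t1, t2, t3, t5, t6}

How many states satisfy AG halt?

AG halt: greatest fixpoint, start Z0 = {t0}, keep only states in Sat with every successor in Z. Already a fixed point.
Sat(AG halt) = {t0}
|Sat(AG halt)| = |{t0}| = 1.

1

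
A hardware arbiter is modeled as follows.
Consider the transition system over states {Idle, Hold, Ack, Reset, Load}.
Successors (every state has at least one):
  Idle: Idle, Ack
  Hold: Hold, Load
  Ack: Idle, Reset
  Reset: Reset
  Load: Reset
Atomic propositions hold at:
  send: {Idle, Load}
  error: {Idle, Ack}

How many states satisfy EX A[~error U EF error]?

Sat(~error) = {Hold, Reset, Load}
EF error: least fixpoint, start Z0 = {Idle, Ack}, add states with some successor in Z. Already a fixed point.
Sat(EF error) = {Idle, Ack}
A[~error U EF error]: least fixpoint, start Z0 = Sat(EF error) = {Idle, Ack}, add states in Sat(~error) with every successor in Z. Already a fixed point.
Sat(A[~error U EF error]) = {Idle, Ack}
Sat(EX A[~error U EF error]) = {s : some successor in {Idle, Ack}} = {Idle, Ack}
|Sat(EX A[~error U EF error])| = |{Idle, Ack}| = 2.

2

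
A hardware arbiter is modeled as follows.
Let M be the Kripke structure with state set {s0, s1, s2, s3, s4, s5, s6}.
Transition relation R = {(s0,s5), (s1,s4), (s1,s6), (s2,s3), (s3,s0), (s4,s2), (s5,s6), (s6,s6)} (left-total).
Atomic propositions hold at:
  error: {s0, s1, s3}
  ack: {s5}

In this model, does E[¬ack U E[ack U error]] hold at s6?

Sat(¬ack) = {s0, s1, s2, s3, s4, s6}
E[ack U error]: least fixpoint, start Z0 = Sat(error) = {s0, s1, s3}, add states in Sat(ack) with some successor in Z. Already a fixed point.
Sat(E[ack U error]) = {s0, s1, s3}
E[¬ack U E[ack U error]]: least fixpoint, start Z0 = Sat(E[ack U error]) = {s0, s1, s3}, add states in Sat(¬ack) with some successor in Z. Z1 = {s0, s1, s2, s3}; Z2 = {s0, s1, s2, s3, s4}; fixed.
Sat(E[¬ack U E[ack U error]]) = {s0, s1, s2, s3, s4}
s6 ∉ Sat(E[¬ack U E[ack U error]]) = {s0, s1, s2, s3, s4}, so the formula does not hold at s6.

No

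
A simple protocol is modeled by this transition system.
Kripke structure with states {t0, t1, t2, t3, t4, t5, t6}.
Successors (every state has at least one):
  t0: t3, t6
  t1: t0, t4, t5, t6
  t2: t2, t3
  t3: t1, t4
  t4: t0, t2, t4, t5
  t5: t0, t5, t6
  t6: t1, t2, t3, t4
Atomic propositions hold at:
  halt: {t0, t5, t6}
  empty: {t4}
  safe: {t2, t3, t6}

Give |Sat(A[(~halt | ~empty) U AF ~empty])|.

6

Sat(~halt) = {t1, t2, t3, t4}
Sat(~empty) = {t0, t1, t2, t3, t5, t6}
Sat(~halt | ~empty) = {t0, t1, t2, t3, t4, t5, t6}
AF ~empty: least fixpoint, start Z0 = {t0, t1, t2, t3, t5, t6}, add states with every successor in Z. Already a fixed point.
Sat(AF ~empty) = {t0, t1, t2, t3, t5, t6}
A[(~halt | ~empty) U AF ~empty]: least fixpoint, start Z0 = Sat(AF ~empty) = {t0, t1, t2, t3, t5, t6}, add states in Sat(~halt | ~empty) with every successor in Z. Already a fixed point.
Sat(A[(~halt | ~empty) U AF ~empty]) = {t0, t1, t2, t3, t5, t6}
|Sat(A[(~halt | ~empty) U AF ~empty])| = |{t0, t1, t2, t3, t5, t6}| = 6.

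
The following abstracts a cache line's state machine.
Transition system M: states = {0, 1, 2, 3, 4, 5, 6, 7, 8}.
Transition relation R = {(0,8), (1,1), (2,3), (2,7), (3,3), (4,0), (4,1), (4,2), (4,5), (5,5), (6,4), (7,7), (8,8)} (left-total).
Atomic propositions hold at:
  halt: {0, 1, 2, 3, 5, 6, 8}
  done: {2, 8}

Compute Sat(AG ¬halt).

{7}

Sat(¬halt) = {4, 7}
AG ¬halt: greatest fixpoint, start Z0 = {4, 7}, keep only states in Sat with every successor in Z. Z1 = {7}; fixed.
Sat(AG ¬halt) = {7}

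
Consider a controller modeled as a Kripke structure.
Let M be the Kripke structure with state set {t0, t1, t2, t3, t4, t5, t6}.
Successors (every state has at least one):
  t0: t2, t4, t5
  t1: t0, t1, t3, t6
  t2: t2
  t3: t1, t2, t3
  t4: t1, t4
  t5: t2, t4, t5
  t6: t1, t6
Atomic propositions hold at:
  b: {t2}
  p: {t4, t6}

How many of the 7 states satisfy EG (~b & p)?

2

Sat(~b) = {t0, t1, t3, t4, t5, t6}
Sat(~b & p) = {t4, t6}
EG (~b & p): greatest fixpoint, start Z0 = {t4, t6}, keep only states in Sat with some successor in Z. Already a fixed point.
Sat(EG (~b & p)) = {t4, t6}
|Sat(EG (~b & p))| = |{t4, t6}| = 2.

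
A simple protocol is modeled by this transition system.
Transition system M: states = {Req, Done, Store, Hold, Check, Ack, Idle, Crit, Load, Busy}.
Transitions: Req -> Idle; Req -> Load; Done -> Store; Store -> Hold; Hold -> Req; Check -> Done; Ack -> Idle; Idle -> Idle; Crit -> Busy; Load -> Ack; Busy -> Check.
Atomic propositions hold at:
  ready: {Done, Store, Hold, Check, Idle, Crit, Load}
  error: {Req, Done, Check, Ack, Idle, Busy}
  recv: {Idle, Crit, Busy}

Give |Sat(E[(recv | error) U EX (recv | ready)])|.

Sat(recv | error) = {Req, Done, Check, Ack, Idle, Crit, Busy}
Sat(recv | ready) = {Done, Store, Hold, Check, Idle, Crit, Load, Busy}
Sat(EX (recv | ready)) = {s : some successor in {Done, Store, Hold, Check, Idle, Crit, Load, Busy}} = {Req, Done, Store, Check, Ack, Idle, Crit, Busy}
E[(recv | error) U EX (recv | ready)]: least fixpoint, start Z0 = Sat(EX (recv | ready)) = {Req, Done, Store, Check, Ack, Idle, Crit, Busy}, add states in Sat(recv | error) with some successor in Z. Already a fixed point.
Sat(E[(recv | error) U EX (recv | ready)]) = {Req, Done, Store, Check, Ack, Idle, Crit, Busy}
|Sat(E[(recv | error) U EX (recv | ready)])| = |{Req, Done, Store, Check, Ack, Idle, Crit, Busy}| = 8.

8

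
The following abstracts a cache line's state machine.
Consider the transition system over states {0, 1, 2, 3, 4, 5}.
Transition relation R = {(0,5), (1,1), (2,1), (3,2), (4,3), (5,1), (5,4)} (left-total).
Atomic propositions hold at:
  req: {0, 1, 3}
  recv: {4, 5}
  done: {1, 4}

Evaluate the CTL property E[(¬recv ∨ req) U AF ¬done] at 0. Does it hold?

Sat(¬recv) = {0, 1, 2, 3}
Sat(¬recv ∨ req) = {0, 1, 2, 3}
Sat(¬done) = {0, 2, 3, 5}
AF ¬done: least fixpoint, start Z0 = {0, 2, 3, 5}, add states with every successor in Z. Z1 = {0, 2, 3, 4, 5}; fixed.
Sat(AF ¬done) = {0, 2, 3, 4, 5}
E[(¬recv ∨ req) U AF ¬done]: least fixpoint, start Z0 = Sat(AF ¬done) = {0, 2, 3, 4, 5}, add states in Sat(¬recv ∨ req) with some successor in Z. Already a fixed point.
Sat(E[(¬recv ∨ req) U AF ¬done]) = {0, 2, 3, 4, 5}
0 ∈ Sat(E[(¬recv ∨ req) U AF ¬done]) = {0, 2, 3, 4, 5}, so the formula holds at 0.

Yes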